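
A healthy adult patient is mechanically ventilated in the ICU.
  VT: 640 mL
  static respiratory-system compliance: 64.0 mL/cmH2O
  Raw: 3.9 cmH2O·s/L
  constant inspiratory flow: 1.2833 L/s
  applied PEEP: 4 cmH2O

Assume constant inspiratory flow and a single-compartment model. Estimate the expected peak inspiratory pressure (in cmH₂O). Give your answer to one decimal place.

Equation of motion (constant flow): PIP = Vt/C + R·V̇ + PEEP.
PIP = 640/64.0 + 3.9×1.2833 + 4 = 10.0 + 5.005 + 4 = 19.005 cmH2O.

19.0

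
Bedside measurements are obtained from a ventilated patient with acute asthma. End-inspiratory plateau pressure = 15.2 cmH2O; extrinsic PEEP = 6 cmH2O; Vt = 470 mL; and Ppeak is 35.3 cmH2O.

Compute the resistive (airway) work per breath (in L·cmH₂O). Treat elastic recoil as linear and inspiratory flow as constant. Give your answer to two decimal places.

With constant inspiratory flow the resistive pressure is constant at PIP − Pplat = 35.3 − 15.2 = 20.1 cmH2O, so resistive work = 20.1 × 0.470 = 9.447 L·cmH2O.

9.45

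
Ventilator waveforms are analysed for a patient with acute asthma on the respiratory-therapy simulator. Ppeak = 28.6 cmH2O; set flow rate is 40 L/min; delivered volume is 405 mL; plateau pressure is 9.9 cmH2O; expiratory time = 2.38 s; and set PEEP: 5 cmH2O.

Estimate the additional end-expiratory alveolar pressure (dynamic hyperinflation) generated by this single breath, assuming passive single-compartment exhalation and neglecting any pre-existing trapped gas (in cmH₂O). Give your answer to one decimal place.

1.8

Flow: 40 L/min ÷ 60 = 0.6667 L/s.
R = (PIP − Pplat)/V̇ = (28.6 − 9.9) / 0.6667 = 18.7/0.6667 = 28.049 cmH2O·s/L.
C = Vt/(Pplat − PEEP) = 405.0 / (9.9 − 5) = 405.0/4.9 = 82.653 mL/cmH2O.
τ = R × C = 28.049 × 0.08265 L/cmH2O = 2.318 s.
Fraction remaining = e^(−Te/τ) = e^(−2.38/2.318) = 0.3582; trapped volume = 405.0 × 0.3582 = 145.07 mL.
Additional alveolar pressure from trapping ≈ V_trapped / C = 145.07 / 82.653 = 1.755 cmH2O.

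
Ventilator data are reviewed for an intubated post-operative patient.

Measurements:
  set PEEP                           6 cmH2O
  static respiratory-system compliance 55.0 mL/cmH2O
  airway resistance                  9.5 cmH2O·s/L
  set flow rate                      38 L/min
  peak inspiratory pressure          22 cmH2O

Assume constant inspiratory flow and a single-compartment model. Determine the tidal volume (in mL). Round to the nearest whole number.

549

Flow: 38 L/min ÷ 60 = 0.6333 L/s.
Equation of motion (constant flow): PIP = Vt/C + R·V̇ + PEEP.
Vt/C = PIP − R·V̇ − PEEP = 22 − 6.016 − 6 = 9.984 cmH2O.
Vt = C × 9.984 = 55.0 × 9.984 = 549.12 mL.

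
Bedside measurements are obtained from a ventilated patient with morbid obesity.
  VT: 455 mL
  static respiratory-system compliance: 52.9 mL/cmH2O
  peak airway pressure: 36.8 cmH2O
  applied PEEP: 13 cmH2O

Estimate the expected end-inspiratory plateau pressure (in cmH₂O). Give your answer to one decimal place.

21.6

Pplat = PEEP + Vt / Cstat = 13 + 455 / 52.9 = 13 + 8.601 = 21.601 cmH2O.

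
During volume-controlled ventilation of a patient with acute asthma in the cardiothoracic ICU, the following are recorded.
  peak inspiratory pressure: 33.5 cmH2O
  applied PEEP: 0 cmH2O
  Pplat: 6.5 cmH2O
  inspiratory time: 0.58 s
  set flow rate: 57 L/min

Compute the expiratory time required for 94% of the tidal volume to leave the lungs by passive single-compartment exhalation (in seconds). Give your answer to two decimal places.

6.78

Flow: 57 L/min ÷ 60 = 0.95 L/s.
Vt = flow × Ti = 0.95 L/s × 0.58 s × 1000 mL/L = 551.0 mL.
R = (PIP − Pplat)/V̇ = (33.5 − 6.5) / 0.95 = 27.0/0.95 = 28.421 cmH2O·s/L.
C = Vt/(Pplat − PEEP) = 551.0 / (6.5 − 0) = 551.0/6.5 = 84.769 mL/cmH2O.
τ = R × C = 28.421 × 0.08477 L/cmH2O = 2.409 s.
t = −τ·ln(1 − 0.94) = −2.409·ln(0.06) = 6.778 s.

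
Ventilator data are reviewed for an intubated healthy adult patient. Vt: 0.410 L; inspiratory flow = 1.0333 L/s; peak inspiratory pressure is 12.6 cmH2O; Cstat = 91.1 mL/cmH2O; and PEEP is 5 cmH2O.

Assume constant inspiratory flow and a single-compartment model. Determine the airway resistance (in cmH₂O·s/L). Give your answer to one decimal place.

3.0

Equation of motion (constant flow): PIP = Vt/C + R·V̇ + PEEP.
R·V̇ = PIP − Vt/C − PEEP = 12.6 − 410/91.1 − 5 = 12.6 − 4.501 − 5 = 3.099 cmH2O.
R = 3.099 / 1.0333 = 2.999 cmH2O·s/L.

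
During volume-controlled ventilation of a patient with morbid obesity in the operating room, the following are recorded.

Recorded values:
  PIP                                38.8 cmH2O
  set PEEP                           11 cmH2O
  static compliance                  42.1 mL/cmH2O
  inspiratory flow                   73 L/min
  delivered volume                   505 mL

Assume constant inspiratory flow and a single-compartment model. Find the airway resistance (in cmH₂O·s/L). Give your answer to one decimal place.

13.0

Flow: 73 L/min ÷ 60 = 1.2167 L/s.
Equation of motion (constant flow): PIP = Vt/C + R·V̇ + PEEP.
R·V̇ = PIP − Vt/C − PEEP = 38.8 − 505/42.1 − 11 = 38.8 − 11.995 − 11 = 15.805 cmH2O.
R = 15.805 / 1.2167 = 12.99 cmH2O·s/L.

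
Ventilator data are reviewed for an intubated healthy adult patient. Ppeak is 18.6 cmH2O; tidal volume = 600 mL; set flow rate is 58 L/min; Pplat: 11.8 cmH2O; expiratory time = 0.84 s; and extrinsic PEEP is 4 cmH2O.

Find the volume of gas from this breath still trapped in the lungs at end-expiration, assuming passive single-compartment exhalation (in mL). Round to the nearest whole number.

127

Flow: 58 L/min ÷ 60 = 0.9667 L/s.
R = (PIP − Pplat)/V̇ = (18.6 − 11.8) / 0.9667 = 6.8/0.9667 = 7.034 cmH2O·s/L.
C = Vt/(Pplat − PEEP) = 600.0 / (11.8 − 4) = 600.0/7.8 = 76.923 mL/cmH2O.
τ = R × C = 7.034 × 0.07692 L/cmH2O = 0.5411 s.
Fraction remaining = e^(−Te/τ) = e^(−0.84/0.5411) = 0.2117.
Trapped volume = 600.0 × 0.2117 = 127.02 mL.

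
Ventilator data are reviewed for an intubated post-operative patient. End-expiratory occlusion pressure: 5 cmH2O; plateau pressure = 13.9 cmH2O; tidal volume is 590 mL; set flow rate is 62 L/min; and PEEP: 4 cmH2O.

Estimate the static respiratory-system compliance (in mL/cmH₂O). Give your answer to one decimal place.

66.3

End-expiratory occlusion gives total PEEP = 5 cmH2O (intrinsic PEEP = 5 − 4 = 1). Use total PEEP for the elastic gradient.
Cstat = Vt / (Pplat − PEEPtotal) = 590 / (13.9 − 5) = 590 / 8.9 = 66.292 mL/cmH2O.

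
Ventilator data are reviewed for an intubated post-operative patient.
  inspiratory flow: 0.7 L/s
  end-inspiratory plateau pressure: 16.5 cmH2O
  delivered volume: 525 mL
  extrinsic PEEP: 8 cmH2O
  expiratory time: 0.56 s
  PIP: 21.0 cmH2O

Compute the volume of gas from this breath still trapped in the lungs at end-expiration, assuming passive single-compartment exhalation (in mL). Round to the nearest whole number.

128

R = (PIP − Pplat)/V̇ = (21.0 − 16.5) / 0.7 = 4.5/0.7 = 6.429 cmH2O·s/L.
C = Vt/(Pplat − PEEP) = 525.0 / (16.5 − 8) = 525.0/8.5 = 61.765 mL/cmH2O.
τ = R × C = 6.429 × 0.06177 L/cmH2O = 0.3971 s.
Fraction remaining = e^(−Te/τ) = e^(−0.56/0.3971) = 0.2441.
Trapped volume = 525.0 × 0.2441 = 128.15 mL.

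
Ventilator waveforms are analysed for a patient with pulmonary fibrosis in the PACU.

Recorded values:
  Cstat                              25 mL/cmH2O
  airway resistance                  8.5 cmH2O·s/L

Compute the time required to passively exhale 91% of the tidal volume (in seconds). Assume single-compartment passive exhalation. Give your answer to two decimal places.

τ = R × C = 8.5 × 25 mL/cmH2O = 8.5 × 0.025 L/cmH2O = 0.2125 s.
Exhaled fraction f = 1 − e^(−t/τ) → t = −τ·ln(1 − f) = −0.2125·ln(0.09) = 0.5117 s.

0.51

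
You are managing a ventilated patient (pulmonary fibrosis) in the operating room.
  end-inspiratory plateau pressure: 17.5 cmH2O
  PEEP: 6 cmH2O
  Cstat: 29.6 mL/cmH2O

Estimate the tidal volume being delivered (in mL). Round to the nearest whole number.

340

Vt = Cstat × (Pplat − PEEP) = 29.6 × (17.5 − 6) = 29.6 × 11.5 = 340.4 mL.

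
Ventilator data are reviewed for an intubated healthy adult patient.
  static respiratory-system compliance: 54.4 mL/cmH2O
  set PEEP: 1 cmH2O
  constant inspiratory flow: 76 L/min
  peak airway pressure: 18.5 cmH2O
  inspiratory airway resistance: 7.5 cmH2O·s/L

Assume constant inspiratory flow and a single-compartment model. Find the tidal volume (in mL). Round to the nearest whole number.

435

Flow: 76 L/min ÷ 60 = 1.2667 L/s.
Equation of motion (constant flow): PIP = Vt/C + R·V̇ + PEEP.
Vt/C = PIP − R·V̇ − PEEP = 18.5 − 9.5 − 1 = 8.0 cmH2O.
Vt = C × 8.0 = 54.4 × 8.0 = 435.2 mL.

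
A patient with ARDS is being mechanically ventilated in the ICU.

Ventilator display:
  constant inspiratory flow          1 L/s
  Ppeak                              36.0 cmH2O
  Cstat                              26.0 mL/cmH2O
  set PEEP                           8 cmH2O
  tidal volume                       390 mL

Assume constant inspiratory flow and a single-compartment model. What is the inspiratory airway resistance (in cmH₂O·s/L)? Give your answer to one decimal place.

13.0

Equation of motion (constant flow): PIP = Vt/C + R·V̇ + PEEP.
R·V̇ = PIP − Vt/C − PEEP = 36.0 − 390/26.0 − 8 = 36.0 − 15.0 − 8 = 13.0 cmH2O.
R = 13.0 / 1 = 13.0 cmH2O·s/L.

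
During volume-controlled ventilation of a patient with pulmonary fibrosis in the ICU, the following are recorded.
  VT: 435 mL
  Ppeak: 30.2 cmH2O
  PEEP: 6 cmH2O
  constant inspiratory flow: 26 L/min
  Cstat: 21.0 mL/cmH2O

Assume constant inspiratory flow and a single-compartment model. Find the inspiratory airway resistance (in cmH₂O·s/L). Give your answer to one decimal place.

Flow: 26 L/min ÷ 60 = 0.4333 L/s.
Equation of motion (constant flow): PIP = Vt/C + R·V̇ + PEEP.
R·V̇ = PIP − Vt/C − PEEP = 30.2 − 435/21.0 − 6 = 30.2 − 20.714 − 6 = 3.486 cmH2O.
R = 3.486 / 0.4333 = 8.045 cmH2O·s/L.

8.0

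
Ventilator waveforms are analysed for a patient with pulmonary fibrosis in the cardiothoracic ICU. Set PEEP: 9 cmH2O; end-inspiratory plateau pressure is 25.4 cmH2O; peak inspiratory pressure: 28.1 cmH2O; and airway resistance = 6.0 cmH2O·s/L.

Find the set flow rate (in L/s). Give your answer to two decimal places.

0.45

flow = (PIP − Pplat) / Raw = 2.7 / 6.0 = 0.45 L/s.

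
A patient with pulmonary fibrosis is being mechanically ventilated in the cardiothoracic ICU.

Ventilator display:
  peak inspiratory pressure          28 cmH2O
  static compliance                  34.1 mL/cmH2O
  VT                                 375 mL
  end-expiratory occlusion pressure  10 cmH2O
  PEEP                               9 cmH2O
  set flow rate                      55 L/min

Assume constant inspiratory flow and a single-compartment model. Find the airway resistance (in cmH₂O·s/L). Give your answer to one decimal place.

Flow: 55 L/min ÷ 60 = 0.9167 L/s.
Total PEEP = 10 cmH2O (set 9 + intrinsic 1); this is the baseline alveolar pressure.
Equation of motion (constant flow): PIP = Vt/C + R·V̇ + PEEP.
R·V̇ = PIP − Vt/C − PEEP = 28 − 375/34.1 − 10 = 28 − 10.997 − 10 = 7.003 cmH2O.
R = 7.003 / 0.9167 = 7.639 cmH2O·s/L.

7.6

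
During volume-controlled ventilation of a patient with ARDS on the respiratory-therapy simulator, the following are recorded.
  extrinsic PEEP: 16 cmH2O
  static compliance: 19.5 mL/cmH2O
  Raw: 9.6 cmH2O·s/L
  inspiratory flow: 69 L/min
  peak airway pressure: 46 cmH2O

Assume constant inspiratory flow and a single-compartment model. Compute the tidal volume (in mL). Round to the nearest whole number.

Flow: 69 L/min ÷ 60 = 1.15 L/s.
Equation of motion (constant flow): PIP = Vt/C + R·V̇ + PEEP.
Vt/C = PIP − R·V̇ − PEEP = 46 − 11.04 − 16 = 18.96 cmH2O.
Vt = C × 18.96 = 19.5 × 18.96 = 369.72 mL.

370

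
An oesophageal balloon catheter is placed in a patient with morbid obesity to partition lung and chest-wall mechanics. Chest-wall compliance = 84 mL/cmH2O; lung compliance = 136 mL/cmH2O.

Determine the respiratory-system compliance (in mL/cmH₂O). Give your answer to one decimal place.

Lung and chest wall are elastances in series: 1/Crs = 1/CL + 1/Ccw.
1/Crs = 1/136 + 1/84 = 0.01926.
Crs = 51.921 mL/cmH2O.

51.9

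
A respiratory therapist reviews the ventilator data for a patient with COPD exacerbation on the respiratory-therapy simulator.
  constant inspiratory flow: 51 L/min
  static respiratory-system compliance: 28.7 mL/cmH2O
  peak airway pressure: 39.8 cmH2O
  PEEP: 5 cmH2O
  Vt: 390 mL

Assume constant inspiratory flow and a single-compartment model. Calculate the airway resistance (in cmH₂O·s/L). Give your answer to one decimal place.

25.0

Flow: 51 L/min ÷ 60 = 0.85 L/s.
Equation of motion (constant flow): PIP = Vt/C + R·V̇ + PEEP.
R·V̇ = PIP − Vt/C − PEEP = 39.8 − 390/28.7 − 5 = 39.8 − 13.589 − 5 = 21.211 cmH2O.
R = 21.211 / 0.85 = 24.954 cmH2O·s/L.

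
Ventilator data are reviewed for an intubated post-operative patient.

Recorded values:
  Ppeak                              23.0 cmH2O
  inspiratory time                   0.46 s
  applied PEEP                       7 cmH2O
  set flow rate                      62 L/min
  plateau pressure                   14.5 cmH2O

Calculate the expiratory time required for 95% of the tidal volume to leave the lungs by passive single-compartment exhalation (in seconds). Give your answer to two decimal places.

1.56

Flow: 62 L/min ÷ 60 = 1.0333 L/s.
Vt = flow × Ti = 1.0333 L/s × 0.46 s × 1000 mL/L = 475.32 mL.
R = (PIP − Pplat)/V̇ = (23.0 − 14.5) / 1.0333 = 8.5/1.0333 = 8.226 cmH2O·s/L.
C = Vt/(Pplat − PEEP) = 475.32 / (14.5 − 7) = 475.32/7.5 = 63.376 mL/cmH2O.
τ = R × C = 8.226 × 0.06338 L/cmH2O = 0.5214 s.
t = −τ·ln(1 − 0.95) = −0.5214·ln(0.05) = 1.562 s.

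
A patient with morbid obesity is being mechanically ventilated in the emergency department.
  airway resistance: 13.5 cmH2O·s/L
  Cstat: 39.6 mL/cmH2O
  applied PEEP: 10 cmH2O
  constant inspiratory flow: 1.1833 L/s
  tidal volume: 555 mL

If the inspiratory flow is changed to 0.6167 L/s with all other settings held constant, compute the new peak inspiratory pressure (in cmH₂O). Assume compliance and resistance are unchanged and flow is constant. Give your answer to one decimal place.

32.3

PIP = Vt/C + R·V̇ + PEEP (constant-flow equation of motion).
Only the resistive term changes: ΔPIP = R × ΔV̇ = 13.5 × (0.6167 − 1.1833) = 13.5 × -0.5666 = -7.649 cmH2O.
Original PIP = 555/39.6 + 13.5×1.1833 + 10 = 39.99 cmH2O; new PIP = 39.99 + (-7.649) = 32.341 cmH2O.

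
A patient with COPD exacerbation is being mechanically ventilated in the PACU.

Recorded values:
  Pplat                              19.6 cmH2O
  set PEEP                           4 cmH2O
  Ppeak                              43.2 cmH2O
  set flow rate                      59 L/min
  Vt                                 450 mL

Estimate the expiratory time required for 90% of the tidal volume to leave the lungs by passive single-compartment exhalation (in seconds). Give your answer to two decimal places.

1.59

Flow: 59 L/min ÷ 60 = 0.9833 L/s.
R = (PIP − Pplat)/V̇ = (43.2 − 19.6) / 0.9833 = 23.6/0.9833 = 24.001 cmH2O·s/L.
C = Vt/(Pplat − PEEP) = 450.0 / (19.6 − 4) = 450.0/15.6 = 28.846 mL/cmH2O.
τ = R × C = 24.001 × 0.02885 L/cmH2O = 0.6924 s.
t = −τ·ln(1 − 0.90) = −0.6924·ln(0.1) = 1.594 s.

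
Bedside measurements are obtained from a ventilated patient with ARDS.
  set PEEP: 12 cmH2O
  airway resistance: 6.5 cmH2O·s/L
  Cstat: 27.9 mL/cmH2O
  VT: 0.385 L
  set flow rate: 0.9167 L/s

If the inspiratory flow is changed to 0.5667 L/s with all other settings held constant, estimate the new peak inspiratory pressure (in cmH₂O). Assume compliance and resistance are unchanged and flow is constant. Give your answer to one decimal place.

29.5

PIP = Vt/C + R·V̇ + PEEP (constant-flow equation of motion).
Only the resistive term changes: ΔPIP = R × ΔV̇ = 6.5 × (0.5667 − 0.9167) = 6.5 × -0.35 = -2.275 cmH2O.
Original PIP = 385/27.9 + 6.5×0.9167 + 12 = 31.758 cmH2O; new PIP = 31.758 + (-2.275) = 29.483 cmH2O.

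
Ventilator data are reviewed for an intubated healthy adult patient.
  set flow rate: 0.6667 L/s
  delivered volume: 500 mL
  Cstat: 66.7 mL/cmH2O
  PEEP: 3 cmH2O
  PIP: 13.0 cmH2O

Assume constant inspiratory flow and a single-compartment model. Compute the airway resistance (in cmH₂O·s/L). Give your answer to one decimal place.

Equation of motion (constant flow): PIP = Vt/C + R·V̇ + PEEP.
R·V̇ = PIP − Vt/C − PEEP = 13.0 − 500/66.7 − 3 = 13.0 − 7.496 − 3 = 2.504 cmH2O.
R = 2.504 / 0.6667 = 3.756 cmH2O·s/L.

3.8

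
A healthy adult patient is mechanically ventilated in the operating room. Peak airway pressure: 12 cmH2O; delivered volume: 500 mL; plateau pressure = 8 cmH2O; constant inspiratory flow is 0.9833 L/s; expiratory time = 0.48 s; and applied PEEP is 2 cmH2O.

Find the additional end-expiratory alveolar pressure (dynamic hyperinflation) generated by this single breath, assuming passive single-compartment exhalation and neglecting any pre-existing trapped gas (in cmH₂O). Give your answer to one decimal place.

R = (PIP − Pplat)/V̇ = (12 − 8) / 0.9833 = 4.0/0.9833 = 4.068 cmH2O·s/L.
C = Vt/(Pplat − PEEP) = 500.0 / (8 − 2) = 500.0/6.0 = 83.333 mL/cmH2O.
τ = R × C = 4.068 × 0.08333 L/cmH2O = 0.339 s.
Fraction remaining = e^(−Te/τ) = e^(−0.48/0.339) = 0.2427; trapped volume = 500.0 × 0.2427 = 121.35 mL.
Additional alveolar pressure from trapping ≈ V_trapped / C = 121.35 / 83.333 = 1.456 cmH2O.

1.5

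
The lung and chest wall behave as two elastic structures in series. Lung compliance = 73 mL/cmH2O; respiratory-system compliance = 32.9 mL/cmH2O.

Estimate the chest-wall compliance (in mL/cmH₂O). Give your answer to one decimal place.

59.9

1/Ccw = 1/Crs − 1/CL.
1/Ccw = 1/32.9 − 1/73 = 0.0167.
Ccw = 59.88 mL/cmH2O.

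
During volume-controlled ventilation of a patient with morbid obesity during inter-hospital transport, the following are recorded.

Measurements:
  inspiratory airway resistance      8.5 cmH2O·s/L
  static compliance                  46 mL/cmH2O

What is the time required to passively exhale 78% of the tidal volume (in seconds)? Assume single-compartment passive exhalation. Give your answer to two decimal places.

0.59

τ = R × C = 8.5 × 46 mL/cmH2O = 8.5 × 0.046 L/cmH2O = 0.391 s.
Exhaled fraction f = 1 − e^(−t/τ) → t = −τ·ln(1 − f) = −0.391·ln(0.22) = 0.592 s.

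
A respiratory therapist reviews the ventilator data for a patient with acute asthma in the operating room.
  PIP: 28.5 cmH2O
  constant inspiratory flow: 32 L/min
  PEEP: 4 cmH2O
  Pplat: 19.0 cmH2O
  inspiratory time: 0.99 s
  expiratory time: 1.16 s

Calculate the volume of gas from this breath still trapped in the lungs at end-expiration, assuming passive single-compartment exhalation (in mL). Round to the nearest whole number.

83

Flow: 32 L/min ÷ 60 = 0.5333 L/s.
Vt = flow × Ti = 0.5333 L/s × 0.99 s × 1000 mL/L = 527.97 mL.
R = (PIP − Pplat)/V̇ = (28.5 − 19.0) / 0.5333 = 9.5/0.5333 = 17.814 cmH2O·s/L.
C = Vt/(Pplat − PEEP) = 527.97 / (19.0 − 4) = 527.97/15.0 = 35.198 mL/cmH2O.
τ = R × C = 17.814 × 0.0352 L/cmH2O = 0.6271 s.
Fraction remaining = e^(−Te/τ) = e^(−1.16/0.6271) = 0.1573.
Trapped volume = 527.97 × 0.1573 = 83.05 mL.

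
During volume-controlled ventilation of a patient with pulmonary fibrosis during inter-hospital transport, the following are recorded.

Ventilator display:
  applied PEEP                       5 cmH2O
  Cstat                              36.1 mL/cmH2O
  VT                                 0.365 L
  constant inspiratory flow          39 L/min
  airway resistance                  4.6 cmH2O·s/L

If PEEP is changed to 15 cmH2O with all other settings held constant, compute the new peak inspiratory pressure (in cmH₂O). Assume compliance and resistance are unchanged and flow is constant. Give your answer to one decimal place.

28.1

Flow: 39 L/min ÷ 60 = 0.65 L/s.
PIP = Vt/C + R·V̇ + PEEP (constant-flow equation of motion).
Only the baseline term changes: ΔPIP = ΔPEEP = 15 − 5 = 10.0 cmH2O.
Original PIP = 365/36.1 + 4.6×0.65 + 5 = 18.101 cmH2O; new PIP = 18.101 + (10.0) = 28.101 cmH2O.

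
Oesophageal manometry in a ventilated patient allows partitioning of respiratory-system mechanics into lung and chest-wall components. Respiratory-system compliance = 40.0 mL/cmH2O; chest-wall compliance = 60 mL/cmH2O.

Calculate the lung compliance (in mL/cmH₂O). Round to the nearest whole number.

1/CL = 1/Crs − 1/Ccw.
1/CL = 1/40.0 − 1/60 = 0.008333.
CL = 120.0 mL/cmH2O.

120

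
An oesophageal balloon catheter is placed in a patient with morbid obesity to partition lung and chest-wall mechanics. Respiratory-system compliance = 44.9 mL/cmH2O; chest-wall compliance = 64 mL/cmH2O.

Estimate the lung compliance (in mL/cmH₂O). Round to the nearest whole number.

1/CL = 1/Crs − 1/Ccw.
1/CL = 1/44.9 − 1/64 = 0.006647.
CL = 150.44 mL/cmH2O.

150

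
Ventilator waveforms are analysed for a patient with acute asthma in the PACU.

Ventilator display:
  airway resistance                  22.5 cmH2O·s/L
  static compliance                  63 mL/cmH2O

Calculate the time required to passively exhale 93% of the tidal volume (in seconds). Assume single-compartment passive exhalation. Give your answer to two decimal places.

3.77

τ = R × C = 22.5 × 63 mL/cmH2O = 22.5 × 0.063 L/cmH2O = 1.418 s.
Exhaled fraction f = 1 − e^(−t/τ) → t = −τ·ln(1 − f) = −1.418·ln(0.07) = 3.771 s.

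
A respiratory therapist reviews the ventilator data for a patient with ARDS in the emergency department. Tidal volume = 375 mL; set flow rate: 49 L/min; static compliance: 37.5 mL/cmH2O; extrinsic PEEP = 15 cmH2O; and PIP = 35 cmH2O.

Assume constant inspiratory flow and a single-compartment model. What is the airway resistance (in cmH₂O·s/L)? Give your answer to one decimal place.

Flow: 49 L/min ÷ 60 = 0.8167 L/s.
Equation of motion (constant flow): PIP = Vt/C + R·V̇ + PEEP.
R·V̇ = PIP − Vt/C − PEEP = 35 − 375/37.5 − 15 = 35 − 10.0 − 15 = 10.0 cmH2O.
R = 10.0 / 0.8167 = 12.244 cmH2O·s/L.

12.2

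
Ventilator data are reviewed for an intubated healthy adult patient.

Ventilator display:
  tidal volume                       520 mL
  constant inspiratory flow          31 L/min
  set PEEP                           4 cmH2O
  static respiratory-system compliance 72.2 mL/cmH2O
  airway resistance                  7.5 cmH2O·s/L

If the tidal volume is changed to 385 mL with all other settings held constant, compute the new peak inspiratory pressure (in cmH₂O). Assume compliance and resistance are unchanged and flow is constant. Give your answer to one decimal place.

Flow: 31 L/min ÷ 60 = 0.5167 L/s.
PIP = Vt/C + R·V̇ + PEEP (constant-flow equation of motion).
Only the elastic term changes: ΔPIP = ΔVt / C = (385 − 520) / 72.2 = -1.87 cmH2O.
Original PIP = 520/72.2 + 7.5×0.5167 + 4 = 15.077 cmH2O; new PIP = 15.077 + (-1.87) = 13.207 cmH2O.

13.2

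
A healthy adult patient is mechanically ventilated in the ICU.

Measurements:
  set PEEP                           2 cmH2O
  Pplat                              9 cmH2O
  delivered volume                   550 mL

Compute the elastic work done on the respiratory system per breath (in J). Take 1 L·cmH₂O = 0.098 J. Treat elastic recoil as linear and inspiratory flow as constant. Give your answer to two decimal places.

Elastic work ≈ ½ × (Pplat − PEEP) × Vt = 0.5 × (9 − 2) × 0.550 L = 0.5 × 7.0 × 0.550 = 1.925 L·cmH2O.
× 0.098 J/(L·cmH2O) → 0.1887 J.

0.19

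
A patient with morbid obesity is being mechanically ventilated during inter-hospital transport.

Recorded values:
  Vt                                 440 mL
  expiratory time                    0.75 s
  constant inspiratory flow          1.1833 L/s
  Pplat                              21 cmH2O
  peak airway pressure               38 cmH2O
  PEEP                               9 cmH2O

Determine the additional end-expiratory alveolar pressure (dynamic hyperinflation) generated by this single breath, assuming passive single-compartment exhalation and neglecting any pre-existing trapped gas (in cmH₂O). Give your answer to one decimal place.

R = (PIP − Pplat)/V̇ = (38 − 21) / 1.1833 = 17.0/1.1833 = 14.367 cmH2O·s/L.
C = Vt/(Pplat − PEEP) = 440.0 / (21 − 9) = 440.0/12.0 = 36.667 mL/cmH2O.
τ = R × C = 14.367 × 0.03667 L/cmH2O = 0.5268 s.
Fraction remaining = e^(−Te/τ) = e^(−0.75/0.5268) = 0.2408; trapped volume = 440.0 × 0.2408 = 105.95 mL.
Additional alveolar pressure from trapping ≈ V_trapped / C = 105.95 / 36.667 = 2.89 cmH2O.

2.9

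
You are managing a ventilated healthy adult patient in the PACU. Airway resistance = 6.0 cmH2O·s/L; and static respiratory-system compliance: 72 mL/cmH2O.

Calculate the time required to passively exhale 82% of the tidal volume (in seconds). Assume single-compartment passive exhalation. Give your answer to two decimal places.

0.74

τ = R × C = 6.0 × 72 mL/cmH2O = 6.0 × 0.072 L/cmH2O = 0.432 s.
Exhaled fraction f = 1 − e^(−t/τ) → t = −τ·ln(1 − f) = −0.432·ln(0.18) = 0.7408 s.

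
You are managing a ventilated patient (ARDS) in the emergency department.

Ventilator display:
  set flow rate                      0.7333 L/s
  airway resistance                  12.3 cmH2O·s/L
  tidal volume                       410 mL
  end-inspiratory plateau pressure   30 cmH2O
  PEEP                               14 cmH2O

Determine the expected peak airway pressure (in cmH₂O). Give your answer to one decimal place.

39.0

PIP = Pplat + Raw × flow = 30 + 12.3 × 0.7333 = 30 + 9.02 = 39.02 cmH2O.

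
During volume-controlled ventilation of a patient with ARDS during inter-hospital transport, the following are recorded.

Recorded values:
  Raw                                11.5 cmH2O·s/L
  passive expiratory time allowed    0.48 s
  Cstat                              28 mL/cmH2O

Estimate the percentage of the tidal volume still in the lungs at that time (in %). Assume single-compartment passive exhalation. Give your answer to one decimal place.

τ = R × C = 11.5 × 28 mL/cmH2O = 11.5 × 0.028 L/cmH2O = 0.322 s.
Passive exhalation: V(t)/V₀ = e^(−t/τ) = e^(−0.48/0.322) = 0.2252.
Fraction remaining = 0.2252 → 22.52%.

22.5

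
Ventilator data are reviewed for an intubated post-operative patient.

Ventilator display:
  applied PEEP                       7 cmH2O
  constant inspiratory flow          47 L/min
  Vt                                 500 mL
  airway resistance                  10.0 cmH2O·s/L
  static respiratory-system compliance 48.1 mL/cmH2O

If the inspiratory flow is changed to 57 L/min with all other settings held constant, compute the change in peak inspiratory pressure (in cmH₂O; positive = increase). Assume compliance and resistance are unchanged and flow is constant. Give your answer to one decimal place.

Flow: 47 L/min ÷ 60 = 0.7833 L/s.
New flow: 57 L/min ÷ 60 = 0.95 L/s.
PIP = Vt/C + R·V̇ + PEEP (constant-flow equation of motion).
Only the resistive term changes: ΔPIP = R × ΔV̇ = 10.0 × (0.95 − 0.7833) = 10.0 × 0.1667 = 1.667 cmH2O.

1.7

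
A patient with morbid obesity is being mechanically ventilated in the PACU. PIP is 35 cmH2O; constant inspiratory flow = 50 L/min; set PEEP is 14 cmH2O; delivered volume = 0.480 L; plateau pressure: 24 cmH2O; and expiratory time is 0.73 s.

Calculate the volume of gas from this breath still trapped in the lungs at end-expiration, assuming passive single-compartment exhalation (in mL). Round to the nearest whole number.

152

Flow: 50 L/min ÷ 60 = 0.8333 L/s.
R = (PIP − Pplat)/V̇ = (35 − 24) / 0.8333 = 11.0/0.8333 = 13.201 cmH2O·s/L.
C = Vt/(Pplat − PEEP) = 480.0 / (24 − 14) = 480.0/10.0 = 48.0 mL/cmH2O.
τ = R × C = 13.201 × 0.048 L/cmH2O = 0.6336 s.
Fraction remaining = e^(−Te/τ) = e^(−0.73/0.6336) = 0.316.
Trapped volume = 480.0 × 0.316 = 151.68 mL.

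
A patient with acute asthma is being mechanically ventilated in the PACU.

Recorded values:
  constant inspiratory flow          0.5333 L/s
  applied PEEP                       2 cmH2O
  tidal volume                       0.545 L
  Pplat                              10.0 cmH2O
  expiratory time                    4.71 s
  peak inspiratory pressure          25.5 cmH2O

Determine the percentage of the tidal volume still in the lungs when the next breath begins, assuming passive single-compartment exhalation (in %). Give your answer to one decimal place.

9.3

R = (PIP − Pplat)/V̇ = (25.5 − 10.0) / 0.5333 = 15.5/0.5333 = 29.064 cmH2O·s/L.
C = Vt/(Pplat − PEEP) = 545.0 / (10.0 − 2) = 545.0/8.0 = 68.125 mL/cmH2O.
τ = R × C = 29.064 × 0.06813 L/cmH2O = 1.98 s.
Fraction remaining at end-expiration = e^(−Te/τ) = e^(−4.71/1.98) = 0.09266 → 9.266%.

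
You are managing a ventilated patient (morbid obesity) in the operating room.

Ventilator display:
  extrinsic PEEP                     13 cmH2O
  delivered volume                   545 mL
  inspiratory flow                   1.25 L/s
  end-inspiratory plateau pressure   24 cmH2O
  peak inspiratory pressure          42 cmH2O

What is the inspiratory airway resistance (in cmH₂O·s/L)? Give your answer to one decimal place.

Raw = (PIP − Pplat) / flow = (42 − 24) / 1.25 = 18.0 / 1.25 = 14.4 cmH2O·s/L.

14.4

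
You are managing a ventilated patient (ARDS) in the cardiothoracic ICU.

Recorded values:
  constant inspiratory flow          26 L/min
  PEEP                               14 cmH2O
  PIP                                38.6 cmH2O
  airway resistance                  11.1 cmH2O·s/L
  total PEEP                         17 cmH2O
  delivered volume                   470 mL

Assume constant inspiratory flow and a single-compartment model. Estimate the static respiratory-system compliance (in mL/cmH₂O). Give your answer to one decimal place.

28.0

Flow: 26 L/min ÷ 60 = 0.4333 L/s.
Total PEEP = 17 cmH2O (set 14 + intrinsic 3); this is the baseline alveolar pressure.
Equation of motion (constant flow): PIP = Vt/C + R·V̇ + PEEP.
Vt/C = PIP − R·V̇ − PEEP = 38.6 − 11.1×0.4333 − 17 = 38.6 − 4.81 − 17 = 16.79 cmH2O.
C = Vt / 16.79 = 470 / 16.79 = 27.993 mL/cmH2O.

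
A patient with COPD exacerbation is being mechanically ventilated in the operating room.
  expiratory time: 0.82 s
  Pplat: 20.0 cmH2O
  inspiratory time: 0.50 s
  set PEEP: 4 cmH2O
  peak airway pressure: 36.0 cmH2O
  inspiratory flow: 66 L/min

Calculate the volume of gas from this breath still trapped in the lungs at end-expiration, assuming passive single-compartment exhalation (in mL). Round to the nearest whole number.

107

Flow: 66 L/min ÷ 60 = 1.1 L/s.
Vt = flow × Ti = 1.1 L/s × 0.50 s × 1000 mL/L = 550.0 mL.
R = (PIP − Pplat)/V̇ = (36.0 − 20.0) / 1.1 = 16.0/1.1 = 14.545 cmH2O·s/L.
C = Vt/(Pplat − PEEP) = 550.0 / (20.0 − 4) = 550.0/16.0 = 34.375 mL/cmH2O.
τ = R × C = 14.545 × 0.03438 L/cmH2O = 0.5001 s.
Fraction remaining = e^(−Te/τ) = e^(−0.82/0.5001) = 0.194.
Trapped volume = 550.0 × 0.194 = 106.7 mL.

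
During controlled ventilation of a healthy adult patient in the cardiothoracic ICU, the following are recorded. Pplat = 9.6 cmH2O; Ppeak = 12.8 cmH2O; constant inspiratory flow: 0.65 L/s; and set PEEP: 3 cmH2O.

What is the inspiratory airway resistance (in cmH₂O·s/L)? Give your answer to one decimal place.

4.9

Raw = (PIP − Pplat) / flow = (12.8 − 9.6) / 0.65 = 3.2 / 0.65 = 4.923 cmH2O·s/L.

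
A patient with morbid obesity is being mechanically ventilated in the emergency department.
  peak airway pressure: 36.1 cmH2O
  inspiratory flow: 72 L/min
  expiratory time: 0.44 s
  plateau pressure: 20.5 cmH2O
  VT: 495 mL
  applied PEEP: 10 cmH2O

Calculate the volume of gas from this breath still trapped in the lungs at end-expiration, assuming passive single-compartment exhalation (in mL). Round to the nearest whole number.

Flow: 72 L/min ÷ 60 = 1.2 L/s.
R = (PIP − Pplat)/V̇ = (36.1 − 20.5) / 1.2 = 15.6/1.2 = 13.0 cmH2O·s/L.
C = Vt/(Pplat − PEEP) = 495.0 / (20.5 − 10) = 495.0/10.5 = 47.143 mL/cmH2O.
τ = R × C = 13.0 × 0.04714 L/cmH2O = 0.6128 s.
Fraction remaining = e^(−Te/τ) = e^(−0.44/0.6128) = 0.4877.
Trapped volume = 495.0 × 0.4877 = 241.41 mL.

241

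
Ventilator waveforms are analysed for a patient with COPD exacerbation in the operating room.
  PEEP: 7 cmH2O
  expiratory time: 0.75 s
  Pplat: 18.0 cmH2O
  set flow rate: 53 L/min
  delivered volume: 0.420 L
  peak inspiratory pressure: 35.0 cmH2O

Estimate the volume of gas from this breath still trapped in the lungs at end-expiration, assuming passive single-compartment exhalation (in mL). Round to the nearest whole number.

Flow: 53 L/min ÷ 60 = 0.8833 L/s.
R = (PIP − Pplat)/V̇ = (35.0 − 18.0) / 0.8833 = 17.0/0.8833 = 19.246 cmH2O·s/L.
C = Vt/(Pplat − PEEP) = 420.0 / (18.0 − 7) = 420.0/11.0 = 38.182 mL/cmH2O.
τ = R × C = 19.246 × 0.03818 L/cmH2O = 0.7348 s.
Fraction remaining = e^(−Te/τ) = e^(−0.75/0.7348) = 0.3603.
Trapped volume = 420.0 × 0.3603 = 151.33 mL.

151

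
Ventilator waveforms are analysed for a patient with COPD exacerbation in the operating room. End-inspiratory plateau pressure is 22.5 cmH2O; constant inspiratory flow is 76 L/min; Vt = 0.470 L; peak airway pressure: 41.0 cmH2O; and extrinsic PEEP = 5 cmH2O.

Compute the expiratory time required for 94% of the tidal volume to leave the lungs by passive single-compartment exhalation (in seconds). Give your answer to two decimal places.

1.10

Flow: 76 L/min ÷ 60 = 1.2667 L/s.
R = (PIP − Pplat)/V̇ = (41.0 − 22.5) / 1.2667 = 18.5/1.2667 = 14.605 cmH2O·s/L.
C = Vt/(Pplat − PEEP) = 470.0 / (22.5 − 5) = 470.0/17.5 = 26.857 mL/cmH2O.
τ = R × C = 14.605 × 0.02686 L/cmH2O = 0.3923 s.
t = −τ·ln(1 − 0.94) = −0.3923·ln(0.06) = 1.104 s.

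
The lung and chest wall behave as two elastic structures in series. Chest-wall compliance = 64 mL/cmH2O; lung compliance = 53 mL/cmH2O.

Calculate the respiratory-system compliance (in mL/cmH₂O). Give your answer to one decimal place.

29.0

Lung and chest wall are elastances in series: 1/Crs = 1/CL + 1/Ccw.
1/Crs = 1/53 + 1/64 = 0.03449.
Crs = 28.994 mL/cmH2O.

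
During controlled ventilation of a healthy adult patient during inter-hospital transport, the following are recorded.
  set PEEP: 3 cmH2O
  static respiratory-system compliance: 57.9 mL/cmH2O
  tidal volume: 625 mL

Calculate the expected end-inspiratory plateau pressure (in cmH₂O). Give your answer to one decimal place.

Pplat = PEEP + Vt / Cstat = 3 + 625 / 57.9 = 3 + 10.794 = 13.794 cmH2O.

13.8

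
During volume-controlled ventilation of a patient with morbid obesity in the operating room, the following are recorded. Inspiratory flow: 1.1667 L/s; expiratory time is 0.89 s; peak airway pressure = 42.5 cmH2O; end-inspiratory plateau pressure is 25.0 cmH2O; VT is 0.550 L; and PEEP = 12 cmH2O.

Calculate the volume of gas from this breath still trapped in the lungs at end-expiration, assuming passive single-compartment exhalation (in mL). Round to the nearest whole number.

R = (PIP − Pplat)/V̇ = (42.5 − 25.0) / 1.1667 = 17.5/1.1667 = 15.0 cmH2O·s/L.
C = Vt/(Pplat − PEEP) = 550.0 / (25.0 − 12) = 550.0/13.0 = 42.308 mL/cmH2O.
τ = R × C = 15.0 × 0.04231 L/cmH2O = 0.6347 s.
Fraction remaining = e^(−Te/τ) = e^(−0.89/0.6347) = 0.246.
Trapped volume = 550.0 × 0.246 = 135.3 mL.

135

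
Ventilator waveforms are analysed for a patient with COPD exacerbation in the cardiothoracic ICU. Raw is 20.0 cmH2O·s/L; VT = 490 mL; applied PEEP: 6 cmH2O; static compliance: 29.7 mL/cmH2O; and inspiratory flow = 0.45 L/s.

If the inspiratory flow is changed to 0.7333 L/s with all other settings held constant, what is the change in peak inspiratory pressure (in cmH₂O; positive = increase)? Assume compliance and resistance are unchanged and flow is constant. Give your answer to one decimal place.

PIP = Vt/C + R·V̇ + PEEP (constant-flow equation of motion).
Only the resistive term changes: ΔPIP = R × ΔV̇ = 20.0 × (0.7333 − 0.45) = 20.0 × 0.2833 = 5.666 cmH2O.

5.7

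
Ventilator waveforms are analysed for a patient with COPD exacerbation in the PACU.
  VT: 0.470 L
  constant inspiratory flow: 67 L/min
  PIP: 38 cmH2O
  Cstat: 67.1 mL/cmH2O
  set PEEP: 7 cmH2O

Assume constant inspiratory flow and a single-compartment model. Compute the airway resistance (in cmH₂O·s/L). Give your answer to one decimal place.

Flow: 67 L/min ÷ 60 = 1.1167 L/s.
Equation of motion (constant flow): PIP = Vt/C + R·V̇ + PEEP.
R·V̇ = PIP − Vt/C − PEEP = 38 − 470/67.1 − 7 = 38 − 7.004 − 7 = 23.996 cmH2O.
R = 23.996 / 1.1167 = 21.488 cmH2O·s/L.

21.5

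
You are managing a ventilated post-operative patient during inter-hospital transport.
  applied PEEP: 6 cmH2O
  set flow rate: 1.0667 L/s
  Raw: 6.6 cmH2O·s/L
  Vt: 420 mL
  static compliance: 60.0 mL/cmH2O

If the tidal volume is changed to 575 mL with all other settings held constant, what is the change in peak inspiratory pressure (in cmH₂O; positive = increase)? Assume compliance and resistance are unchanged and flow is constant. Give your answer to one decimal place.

2.6

PIP = Vt/C + R·V̇ + PEEP (constant-flow equation of motion).
Only the elastic term changes: ΔPIP = ΔVt / C = (575 − 420) / 60.0 = 2.583 cmH2O.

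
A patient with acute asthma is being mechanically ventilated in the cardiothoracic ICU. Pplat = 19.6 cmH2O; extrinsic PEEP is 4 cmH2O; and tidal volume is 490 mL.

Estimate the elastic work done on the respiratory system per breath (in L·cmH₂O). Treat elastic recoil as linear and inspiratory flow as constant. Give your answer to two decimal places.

Elastic work ≈ ½ × (Pplat − PEEP) × Vt = 0.5 × (19.6 − 4) × 0.490 L = 0.5 × 15.6 × 0.490 = 3.822 L·cmH2O.

3.82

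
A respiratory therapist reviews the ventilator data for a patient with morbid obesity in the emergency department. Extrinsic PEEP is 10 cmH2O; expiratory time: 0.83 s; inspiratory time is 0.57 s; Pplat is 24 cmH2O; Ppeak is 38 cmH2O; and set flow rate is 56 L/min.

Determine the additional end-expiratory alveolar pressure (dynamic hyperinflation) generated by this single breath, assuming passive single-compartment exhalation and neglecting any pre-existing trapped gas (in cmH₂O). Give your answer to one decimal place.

3.3

Flow: 56 L/min ÷ 60 = 0.9333 L/s.
Vt = flow × Ti = 0.9333 L/s × 0.57 s × 1000 mL/L = 531.98 mL.
R = (PIP − Pplat)/V̇ = (38 − 24) / 0.9333 = 14.0/0.9333 = 15.001 cmH2O·s/L.
C = Vt/(Pplat − PEEP) = 531.98 / (24 − 10) = 531.98/14.0 = 37.999 mL/cmH2O.
τ = R × C = 15.001 × 0.038 L/cmH2O = 0.57 s.
Fraction remaining = e^(−Te/τ) = e^(−0.83/0.57) = 0.2331; trapped volume = 531.98 × 0.2331 = 124.0 mL.
Additional alveolar pressure from trapping ≈ V_trapped / C = 124.0 / 37.999 = 3.263 cmH2O.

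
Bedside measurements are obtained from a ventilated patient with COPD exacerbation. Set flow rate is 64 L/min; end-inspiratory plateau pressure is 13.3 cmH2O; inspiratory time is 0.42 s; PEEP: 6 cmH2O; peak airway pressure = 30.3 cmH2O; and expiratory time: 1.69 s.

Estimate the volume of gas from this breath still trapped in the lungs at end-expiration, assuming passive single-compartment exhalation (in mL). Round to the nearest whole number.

Flow: 64 L/min ÷ 60 = 1.0667 L/s.
Vt = flow × Ti = 1.0667 L/s × 0.42 s × 1000 mL/L = 448.01 mL.
R = (PIP − Pplat)/V̇ = (30.3 − 13.3) / 1.0667 = 17.0/1.0667 = 15.937 cmH2O·s/L.
C = Vt/(Pplat − PEEP) = 448.01 / (13.3 − 6) = 448.01/7.3 = 61.371 mL/cmH2O.
τ = R × C = 15.937 × 0.06137 L/cmH2O = 0.9781 s.
Fraction remaining = e^(−Te/τ) = e^(−1.69/0.9781) = 0.1777.
Trapped volume = 448.01 × 0.1777 = 79.611 mL.

80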